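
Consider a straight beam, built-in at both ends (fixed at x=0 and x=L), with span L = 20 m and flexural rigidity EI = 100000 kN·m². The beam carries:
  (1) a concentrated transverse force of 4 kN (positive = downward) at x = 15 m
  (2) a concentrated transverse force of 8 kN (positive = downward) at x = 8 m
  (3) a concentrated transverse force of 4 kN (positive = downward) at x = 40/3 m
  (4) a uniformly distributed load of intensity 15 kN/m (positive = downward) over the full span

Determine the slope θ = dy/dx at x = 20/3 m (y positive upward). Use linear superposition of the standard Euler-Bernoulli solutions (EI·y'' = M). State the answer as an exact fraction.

Load 1 — point force P=4 kN at a=15 m (b=L-a=5):
  θ_1 = -Pb²x(2aL-(3a+b)x)/(2L³EI)  [x≤a] = -4·5²·(20/3)·(2·15·20-(3·15+5)·(20/3))/(2·20³·100000) = -1/9000 rad
Load 2 — point force P=8 kN at a=8 m (b=L-a=12):
  θ_2 = -Pb²x(2aL-(3a+b)x)/(2L³EI)  [x≤a] = -8·12²·(20/3)·(2·8·20-(3·8+12)·(20/3))/(2·20³·100000) = -6/15625 rad
Load 3 — point force P=4 kN at a=40/3 m (b=L-a=20/3):
  θ_3 = -Pb²x(2aL-(3a+b)x)/(2L³EI)  [x≤a] = -4·(20/3)²·(20/3)·(2·(40/3)·20-(3·(40/3)+(20/3))·(20/3))/(2·20³·100000) = -1/6075 rad
Load 4 — uniform load w=15 kN/m over full span:
  θ_4 = -wx(L-x)(L-2x)/(12EI) = -15·(20/3)·(20-(20/3))·(20-2·(20/3))/(12·100000) = -1/135 rad
Superposition: θ = Σ θ_i = -245039/30375000 rad ≈ -0.008067 rad

θ(20/3) = -245039/30375000 rad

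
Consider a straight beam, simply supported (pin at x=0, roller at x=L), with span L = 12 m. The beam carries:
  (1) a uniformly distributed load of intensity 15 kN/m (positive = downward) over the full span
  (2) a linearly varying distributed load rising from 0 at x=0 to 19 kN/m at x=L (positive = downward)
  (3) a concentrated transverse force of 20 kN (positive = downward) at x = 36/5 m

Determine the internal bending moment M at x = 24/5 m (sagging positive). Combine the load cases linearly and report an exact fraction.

M(24/5) = 56352/125 kN·m

Load 1 — uniform load w=15 kN/m over full span:
  M_1 = wx(L-x)/2 = 15·(24/5)·(12-(24/5))/2 = 1296/5 kN·m
Load 2 — triangular load w₀=19 kN/m (0→w₀ over full span):
  M_2 = w₀Lx/6 - w₀x³/(6L) = 19·12·(24/5)/6 - 19·(24/5)³/(6·12) = 19152/125 kN·m
Load 3 — point force P=20 kN at a=36/5 m (b=L-a=24/5):
  M_3 = Pbx/L  [x≤a] = 20·(24/5)·(24/5)/12 = 192/5 kN·m
Superposition: M = Σ M_i = 56352/125 kN·m ≈ 450.816000 kN·m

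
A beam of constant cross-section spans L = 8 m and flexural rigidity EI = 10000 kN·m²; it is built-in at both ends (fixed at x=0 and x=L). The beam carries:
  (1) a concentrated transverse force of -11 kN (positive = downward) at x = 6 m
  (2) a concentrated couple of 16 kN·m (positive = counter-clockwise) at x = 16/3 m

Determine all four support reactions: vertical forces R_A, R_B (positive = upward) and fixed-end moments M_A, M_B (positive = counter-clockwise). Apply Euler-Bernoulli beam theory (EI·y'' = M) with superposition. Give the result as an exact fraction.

Load 1 — point force P=-11 kN at a=6 m (b=L-a=2):
  R_A = Pb²(3a+b)/L³ = (-11)·2²·(3·6+2)/8³ = -55/32 kN
  M_A = Pab²/L² = (-11)·6·2²/8² = -33/8 kN·m
  R_B = Pa²(a+3b)/L³ = (-11)·6²·(6+3·2)/8³ = -297/32 kN
  M_B = -Pa²b/L² = -(-11)·6²·2/8² = 99/8 kN·m
Load 2 — applied couple M₀=16 kN·m at a=16/3 m (b=L-a=8/3):
  R_A = 6M₀ab/L³ = 6·16·(16/3)·(8/3)/8³ = 8/3 kN
  M_A = M₀b(2a-b)/L² = 16·(8/3)·(2·(16/3)-(8/3))/8² = 16/3 kN·m
  R_B = -6M₀ab/L³ = -6·16·(16/3)·(8/3)/8³ = -8/3 kN
  M_B = M₀a(2b-a)/L² = 16·(16/3)·(2·(8/3)-(16/3))/8² = 0 kN·m
Superposition: R_A = 91/96 kN, M_A = 29/24 kN·m, R_B = -1147/96 kN, M_B = 99/8 kN·m

R_A = 91/96 kN, M_A = 29/24 kN·m, R_B = -1147/96 kN, M_B = 99/8 kN·m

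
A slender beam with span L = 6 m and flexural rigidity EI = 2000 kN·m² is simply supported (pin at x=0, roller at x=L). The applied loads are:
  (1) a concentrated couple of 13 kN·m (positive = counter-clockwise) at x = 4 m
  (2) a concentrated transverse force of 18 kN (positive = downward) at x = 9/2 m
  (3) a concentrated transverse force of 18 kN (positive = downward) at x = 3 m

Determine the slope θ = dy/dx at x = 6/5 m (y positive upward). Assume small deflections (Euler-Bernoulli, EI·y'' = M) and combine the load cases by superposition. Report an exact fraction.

θ(6/5) = -75839/2400000 rad

Load 1 — applied couple M₀=13 kN·m at a=4 m (b=L-a=2):
  θ_1 = (M₀x²/(2L)+C₁)/EI  [x≤a] with C₁=M₀(3b²-L²)/(6L)=-26/3 = (13·(6/5)²/(2·6)+(-26/3))/2000 = -533/150000 rad
Load 2 — point force P=18 kN at a=9/2 m (b=L-a=3/2):
  θ_2 = -Pb(L²-b²-3x²)/(6LEI)  [x≤a] = -18·(3/2)·(6²-(3/2)²-3·(6/5)²)/(6·6·2000) = -8829/800000 rad
Load 3 — point force P=18 kN at a=3 m (b=L-a=3):
  θ_3 = -Pb(L²-b²-3x²)/(6LEI)  [x≤a] = -18·3·(6²-3²-3·(6/5)²)/(6·6·2000) = -1701/100000 rad
Superposition: θ = Σ θ_i = -75839/2400000 rad ≈ -0.031600 rad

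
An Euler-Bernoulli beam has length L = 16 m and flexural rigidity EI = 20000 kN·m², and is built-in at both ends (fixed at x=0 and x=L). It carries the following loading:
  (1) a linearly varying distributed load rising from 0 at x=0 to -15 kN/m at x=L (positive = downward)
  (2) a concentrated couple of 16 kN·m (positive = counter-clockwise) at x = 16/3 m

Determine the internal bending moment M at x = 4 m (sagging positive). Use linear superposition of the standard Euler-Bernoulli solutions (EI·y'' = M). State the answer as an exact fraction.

Load 1 — triangular load w₀=-15 kN/m (0→w₀ over full span):
  M_1 = 3w₀Lx/20 - w₀L²/30 - w₀x³/(6L) = 3·(-15)·16·4/20 - (-15)·16²/30 - (-15)·4³/(6·16) = -6 kN·m
Load 2 — applied couple M₀=16 kN·m at a=16/3 m (b=L-a=32/3):
  M_2 = R_Ax - M_A  [x≤a] with R_A=4/3, M_A=0 = (4/3)·4 - 0 = 16/3 kN·m
Superposition: M = Σ M_i = -2/3 kN·m ≈ -0.666667 kN·m

M(4) = -2/3 kN·m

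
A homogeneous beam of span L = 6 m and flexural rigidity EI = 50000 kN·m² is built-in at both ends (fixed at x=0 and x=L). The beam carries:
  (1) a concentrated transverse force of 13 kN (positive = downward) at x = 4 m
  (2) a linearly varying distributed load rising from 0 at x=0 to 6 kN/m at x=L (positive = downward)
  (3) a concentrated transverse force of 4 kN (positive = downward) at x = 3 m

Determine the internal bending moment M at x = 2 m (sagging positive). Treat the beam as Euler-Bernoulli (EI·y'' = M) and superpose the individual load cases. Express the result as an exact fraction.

Load 1 — point force P=13 kN at a=4 m (b=L-a=2):
  M_1 = Pb²(3a+b)x/L³ - Pab²/L²  [x≤a] = 13·2²·(3·4+2)·2/6³ - 13·4·2²/6² = 26/27 kN·m
Load 2 — triangular load w₀=6 kN/m (0→w₀ over full span):
  M_2 = 3w₀Lx/20 - w₀L²/30 - w₀x³/(6L) = 3·6·6·2/20 - 6·6²/30 - 6·2³/(6·6) = 34/15 kN·m
Load 3 — point force P=4 kN at a=3 m (b=L-a=3):
  M_3 = Pb²(3a+b)x/L³ - Pab²/L²  [x≤a] = 4·3²·(3·3+3)·2/6³ - 4·3·3²/6² = 1 kN·m
Superposition: M = Σ M_i = 571/135 kN·m ≈ 4.229630 kN·m

M(2) = 571/135 kN·m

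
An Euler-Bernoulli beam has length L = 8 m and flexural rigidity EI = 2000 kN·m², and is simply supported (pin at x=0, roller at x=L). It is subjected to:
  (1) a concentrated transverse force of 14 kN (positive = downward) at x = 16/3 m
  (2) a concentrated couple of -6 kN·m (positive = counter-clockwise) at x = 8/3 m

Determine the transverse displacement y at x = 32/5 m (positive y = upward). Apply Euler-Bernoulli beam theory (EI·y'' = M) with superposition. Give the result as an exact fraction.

y(32/5) = -57044/1265625 m

Load 1 — point force P=14 kN at a=16/3 m (b=L-a=8/3):
  y_1 = -Pa(L-x)(2Lx-a²-x²)/(6LEI)  [x>a] = -14·(16/3)·(8-(32/5))·(2·8·(32/5)-(16/3)²-(32/5)²)/(6·8·2000) = -51968/1265625 m
Load 2 — applied couple M₀=-6 kN·m at a=8/3 m (b=L-a=16/3):
  y_2 = (M₀x³/(6L)-M₀(x-a)²/2+C₁x)/EI  [x>a] with C₁=M₀(3b²-L²)/(6L)=-8/3 = ((-6)·(32/5)³/(6·8)-(-6)·((32/5)-(8/3))²/2+(-8/3)·(32/5))/2000 = -188/46875 m
Superposition: y = Σ y_i = -57044/1265625 m ≈ -0.045072 m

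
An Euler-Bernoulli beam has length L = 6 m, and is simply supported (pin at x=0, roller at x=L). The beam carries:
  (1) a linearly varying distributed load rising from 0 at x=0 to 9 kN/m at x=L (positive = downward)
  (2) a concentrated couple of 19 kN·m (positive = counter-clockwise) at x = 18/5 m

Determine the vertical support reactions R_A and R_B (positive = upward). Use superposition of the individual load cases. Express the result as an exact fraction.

R_A = 73/6 kN, R_B = 89/6 kN

Load 1 — triangular load w₀=9 kN/m (0→w₀ over full span):
  R_A = w₀L/6 = 9·6/6 = 9 kN
  R_B = w₀L/3 = 9·6/3 = 18 kN
Load 2 — applied couple M₀=19 kN·m at a=18/5 m (b=L-a=12/5):
  R_A = M₀/L = 19/6 kN
  R_B = -M₀/L = -19/6 kN
Superposition: R_A = 73/6 kN, R_B = 89/6 kN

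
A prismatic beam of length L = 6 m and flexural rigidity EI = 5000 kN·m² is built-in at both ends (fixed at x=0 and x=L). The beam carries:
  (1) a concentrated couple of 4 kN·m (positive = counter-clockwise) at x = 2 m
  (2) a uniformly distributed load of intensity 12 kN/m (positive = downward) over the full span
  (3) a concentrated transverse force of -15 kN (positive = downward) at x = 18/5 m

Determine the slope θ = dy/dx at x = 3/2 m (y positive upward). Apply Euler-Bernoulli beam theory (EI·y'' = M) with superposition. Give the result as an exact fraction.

θ(3/2) = -1223/500000 rad

Load 1 — applied couple M₀=4 kN·m at a=2 m (b=L-a=4):
  θ_1 = (R_Ax²/2 - M_Ax)/EI  [x≤a] with R_A=8/9, M_A=0 = ((8/9)·(3/2)²/2 - 0·(3/2))/5000 = 1/5000 rad
Load 2 — uniform load w=12 kN/m over full span:
  θ_2 = -wx(L-x)(L-2x)/(12EI) = -12·(3/2)·(6-(3/2))·(6-2·(3/2))/(12·5000) = -81/20000 rad
Load 3 — point force P=-15 kN at a=18/5 m (b=L-a=12/5):
  θ_3 = -Pb²x(2aL-(3a+b)x)/(2L³EI)  [x≤a] = -(-15)·(12/5)²·(3/2)·(2·(18/5)·6-(3·(18/5)+(12/5))·(3/2))/(2·6³·5000) = 351/250000 rad
Superposition: θ = Σ θ_i = -1223/500000 rad ≈ -0.002446 rad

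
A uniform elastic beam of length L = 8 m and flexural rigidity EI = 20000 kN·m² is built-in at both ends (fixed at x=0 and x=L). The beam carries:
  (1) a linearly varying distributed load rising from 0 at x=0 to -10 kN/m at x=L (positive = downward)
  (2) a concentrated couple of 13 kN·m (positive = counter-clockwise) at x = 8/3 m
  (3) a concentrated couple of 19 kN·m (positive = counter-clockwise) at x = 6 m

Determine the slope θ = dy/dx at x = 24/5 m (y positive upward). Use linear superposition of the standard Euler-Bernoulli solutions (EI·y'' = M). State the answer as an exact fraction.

θ(24/5) = -3257/7500000 rad

Load 1 — triangular load w₀=-10 kN/m (0→w₀ over full span):
  θ_1 = -w₀(2x(L-x)(L-2x)(x+2L)+x²(L-x)²)/(120LEI) = -(-10)·(2·(24/5)·(8-(24/5))·(8-2·(24/5))·((24/5)+2·8)+(24/5)²·(8-(24/5))²)/(120·8·20000) = -32/78125 rad
Load 2 — applied couple M₀=13 kN·m at a=8/3 m (b=L-a=16/3):
  θ_2 = (R_Ax²/2 - M_Ax - M₀(x-a))/EI  [x>a] with R_A=13/6, M_A=0 = ((13/6)·(24/5)²/2 - 0·(24/5) - 13·((24/5)-(8/3)))/20000 = -13/93750 rad
Load 3 — applied couple M₀=19 kN·m at a=6 m (b=L-a=2):
  θ_3 = (R_Ax²/2 - M_Ax)/EI  [x≤a] with R_A=171/64, M_A=95/16 = ((171/64)·(24/5)²/2 - (95/16)·(24/5))/20000 = 57/500000 rad
Superposition: θ = Σ θ_i = -3257/7500000 rad ≈ -0.000434 rad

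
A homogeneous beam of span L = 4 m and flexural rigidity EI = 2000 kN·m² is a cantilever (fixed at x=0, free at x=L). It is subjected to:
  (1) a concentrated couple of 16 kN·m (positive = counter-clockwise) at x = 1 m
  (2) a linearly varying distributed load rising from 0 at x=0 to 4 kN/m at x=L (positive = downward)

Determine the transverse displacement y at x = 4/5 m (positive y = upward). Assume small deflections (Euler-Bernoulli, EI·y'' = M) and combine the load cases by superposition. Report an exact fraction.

y(4/5) = -3008/5859375 m

Load 1 — applied couple M₀=16 kN·m at a=1 m (b=L-a=3):
  y_1 = M₀x²/(2EI)  [x≤a] = 16·(4/5)²/(2·2000) = 8/3125 m
Load 2 — triangular load w₀=4 kN/m (0→w₀ over full span):
  y_2 = (w₀Lx³/12-w₀L²x²/6-w₀x⁵/(120L))/EI = (4·4·(4/5)³/12-4·4²·(4/5)²/6-4·(4/5)⁵/(120·4))/2000 = -18008/5859375 m
Superposition: y = Σ y_i = -3008/5859375 m ≈ -0.000513 m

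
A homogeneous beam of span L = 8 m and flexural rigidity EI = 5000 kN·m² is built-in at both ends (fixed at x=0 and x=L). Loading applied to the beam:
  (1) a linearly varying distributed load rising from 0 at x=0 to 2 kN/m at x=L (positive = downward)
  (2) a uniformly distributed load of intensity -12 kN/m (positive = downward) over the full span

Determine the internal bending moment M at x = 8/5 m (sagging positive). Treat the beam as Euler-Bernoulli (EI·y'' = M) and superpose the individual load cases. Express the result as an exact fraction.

Load 1 — triangular load w₀=2 kN/m (0→w₀ over full span):
  M_1 = 3w₀Lx/20 - w₀L²/30 - w₀x³/(6L) = 3·2·8·(8/5)/20 - 2·8²/30 - 2·(8/5)³/(6·8) = -224/375 kN·m
Load 2 — uniform load w=-12 kN/m over full span:
  M_2 = wLx/2 - wL²/12 - wx²/2 = (-12)·8·(8/5)/2 - (-12)·8²/12 - (-12)·(8/5)²/2 = 64/25 kN·m
Superposition: M = Σ M_i = 736/375 kN·m ≈ 1.962667 kN·m

M(8/5) = 736/375 kN·m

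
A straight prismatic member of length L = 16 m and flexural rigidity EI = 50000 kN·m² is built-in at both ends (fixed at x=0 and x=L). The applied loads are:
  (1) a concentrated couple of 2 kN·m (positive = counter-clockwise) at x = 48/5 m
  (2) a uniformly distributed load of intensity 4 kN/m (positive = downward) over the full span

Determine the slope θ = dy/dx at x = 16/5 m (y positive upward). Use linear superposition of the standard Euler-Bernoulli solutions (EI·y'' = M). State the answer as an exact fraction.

Load 1 — applied couple M₀=2 kN·m at a=48/5 m (b=L-a=32/5):
  θ_1 = (R_Ax²/2 - M_Ax)/EI  [x≤a] with R_A=9/50, M_A=16/25 = ((9/50)·(16/5)²/2 - (16/25)·(16/5))/50000 = -44/1953125 rad
Load 2 — uniform load w=4 kN/m over full span:
  θ_2 = -wx(L-x)(L-2x)/(12EI) = -4·(16/5)·(16-(16/5))·(16-2·(16/5))/(12·50000) = -1024/390625 rad
Superposition: θ = Σ θ_i = -5164/1953125 rad ≈ -0.002644 rad

θ(16/5) = -5164/1953125 rad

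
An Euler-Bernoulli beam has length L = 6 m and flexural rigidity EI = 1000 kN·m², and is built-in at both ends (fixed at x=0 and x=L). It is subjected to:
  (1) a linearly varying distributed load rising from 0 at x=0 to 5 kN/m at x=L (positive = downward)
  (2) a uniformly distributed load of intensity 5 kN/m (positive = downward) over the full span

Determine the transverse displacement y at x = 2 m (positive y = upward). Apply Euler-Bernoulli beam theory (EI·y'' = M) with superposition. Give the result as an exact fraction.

Load 1 — triangular load w₀=5 kN/m (0→w₀ over full span):
  y_1 = -w₀x²(L-x)²(x+2L)/(120LEI) = -5·2²·(6-2)²·(2+2·6)/(120·6·1000) = -7/1125 m
Load 2 — uniform load w=5 kN/m over full span:
  y_2 = -wx²(L-x)²/(24EI) = -5·2²·(6-2)²/(24·1000) = -1/75 m
Superposition: y = Σ y_i = -22/1125 m ≈ -0.019556 m

y(2) = -22/1125 m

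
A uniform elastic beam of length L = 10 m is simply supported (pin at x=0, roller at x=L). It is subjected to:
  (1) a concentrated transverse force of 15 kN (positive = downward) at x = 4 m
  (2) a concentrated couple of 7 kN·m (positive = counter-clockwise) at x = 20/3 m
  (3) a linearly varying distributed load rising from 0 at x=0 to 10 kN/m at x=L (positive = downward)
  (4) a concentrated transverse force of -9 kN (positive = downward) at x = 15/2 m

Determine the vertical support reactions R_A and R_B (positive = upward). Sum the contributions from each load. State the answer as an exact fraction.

R_A = 1447/60 kN, R_B = 1913/60 kN

Load 1 — point force P=15 kN at a=4 m (b=L-a=6):
  R_A = Pb/L = 15·6/10 = 9 kN
  R_B = Pa/L = 15·4/10 = 6 kN
Load 2 — applied couple M₀=7 kN·m at a=20/3 m (b=L-a=10/3):
  R_A = M₀/L = 7/10 kN
  R_B = -M₀/L = -7/10 kN
Load 3 — triangular load w₀=10 kN/m (0→w₀ over full span):
  R_A = w₀L/6 = 10·10/6 = 50/3 kN
  R_B = w₀L/3 = 10·10/3 = 100/3 kN
Load 4 — point force P=-9 kN at a=15/2 m (b=L-a=5/2):
  R_A = Pb/L = (-9)·(5/2)/10 = -9/4 kN
  R_B = Pa/L = (-9)·(15/2)/10 = -27/4 kN
Superposition: R_A = 1447/60 kN, R_B = 1913/60 kN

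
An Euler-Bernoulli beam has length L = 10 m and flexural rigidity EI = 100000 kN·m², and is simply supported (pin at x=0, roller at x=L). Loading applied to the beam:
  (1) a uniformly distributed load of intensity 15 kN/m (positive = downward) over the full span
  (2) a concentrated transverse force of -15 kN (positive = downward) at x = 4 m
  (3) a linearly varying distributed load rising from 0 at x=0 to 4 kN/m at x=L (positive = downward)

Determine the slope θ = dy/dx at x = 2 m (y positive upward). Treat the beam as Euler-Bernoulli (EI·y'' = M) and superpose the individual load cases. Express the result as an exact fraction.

Load 1 — uniform load w=15 kN/m over full span:
  θ_1 = -w(L³-6Lx²+4x³)/(24EI) = -15·(10³-6·10·2²+4·2³)/(24·100000) = -99/20000 rad
Load 2 — point force P=-15 kN at a=4 m (b=L-a=6):
  θ_2 = -Pb(L²-b²-3x²)/(6LEI)  [x≤a] = -(-15)·6·(10²-6²-3·2²)/(6·10·100000) = 39/50000 rad
Load 3 — triangular load w₀=4 kN/m (0→w₀ over full span):
  θ_3 = -w₀(7L⁴-30L²x²+15x⁴)/(360LEI) = -4·(7·10⁴-30·10²·2²+15·2⁴)/(360·10·100000) = -91/140625 rad
Superposition: θ = Σ θ_i = -21677/4500000 rad ≈ -0.004817 rad

θ(2) = -21677/4500000 rad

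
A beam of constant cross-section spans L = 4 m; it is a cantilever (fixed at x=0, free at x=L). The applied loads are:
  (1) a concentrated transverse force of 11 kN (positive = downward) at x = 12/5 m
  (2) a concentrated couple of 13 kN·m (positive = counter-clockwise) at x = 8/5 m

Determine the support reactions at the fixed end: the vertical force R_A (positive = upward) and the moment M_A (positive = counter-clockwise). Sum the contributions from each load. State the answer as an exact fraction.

Load 1 — point force P=11 kN at a=12/5 m (b=L-a=8/5):
  R_A = P = 11 kN
  M_A = Pa = 11·(12/5) = 132/5 kN·m
Load 2 — applied couple M₀=13 kN·m at a=8/5 m (b=L-a=12/5):
  R_A = 0 kN
  M_A = -M₀ = -13 kN·m
Superposition: R_A = 11 kN, M_A = 67/5 kN·m

R_A = 11 kN, M_A = 67/5 kN·m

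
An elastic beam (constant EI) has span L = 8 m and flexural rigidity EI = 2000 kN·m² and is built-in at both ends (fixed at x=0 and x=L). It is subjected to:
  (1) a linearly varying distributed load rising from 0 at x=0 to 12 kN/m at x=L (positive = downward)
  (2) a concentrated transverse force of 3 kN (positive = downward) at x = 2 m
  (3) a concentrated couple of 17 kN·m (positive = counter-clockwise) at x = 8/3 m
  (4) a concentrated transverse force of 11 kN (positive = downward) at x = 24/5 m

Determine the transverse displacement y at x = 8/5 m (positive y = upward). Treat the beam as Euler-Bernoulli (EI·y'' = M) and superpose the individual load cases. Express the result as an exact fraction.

y(8/5) = -224273/14062500 m

Load 1 — triangular load w₀=12 kN/m (0→w₀ over full span):
  y_1 = -w₀x²(L-x)²(x+2L)/(120LEI) = -12·(8/5)²·(8-(8/5))²·((8/5)+2·8)/(120·8·2000) = -22528/1953125 m
Load 2 — point force P=3 kN at a=2 m (b=L-a=6):
  y_2 = -Pb²x²(3aL-(3a+b)x)/(6L³EI)  [x≤a] = -3·6²·(8/5)²·(3·2·8-(3·2+6)·(8/5))/(6·8³·2000) = -81/62500 m
Load 3 — applied couple M₀=17 kN·m at a=8/3 m (b=L-a=16/3):
  y_3 = (R_Ax³/6 - M_Ax²/2)/EI  [x≤a] with R_A=17/6, M_A=0 = ((17/6)·(8/5)³/6 - 0·(8/5)²/2)/2000 = 136/140625 m
Load 4 — point force P=11 kN at a=24/5 m (b=L-a=16/5):
  y_4 = -Pb²x²(3aL-(3a+b)x)/(6L³EI)  [x≤a] = -11·(16/5)²·(8/5)²·(3·(24/5)·8-(3·(24/5)+(16/5))·(8/5))/(6·8³·2000) = -23936/5859375 m
Superposition: y = Σ y_i = -224273/14062500 m ≈ -0.015948 m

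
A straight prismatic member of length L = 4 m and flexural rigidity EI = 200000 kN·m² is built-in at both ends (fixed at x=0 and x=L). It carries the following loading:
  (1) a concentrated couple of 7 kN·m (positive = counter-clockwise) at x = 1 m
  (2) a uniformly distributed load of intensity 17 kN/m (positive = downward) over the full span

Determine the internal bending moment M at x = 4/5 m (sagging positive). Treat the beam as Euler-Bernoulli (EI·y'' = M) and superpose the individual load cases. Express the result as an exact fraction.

M(4/5) = 2377/1200 kN·m

Load 1 — applied couple M₀=7 kN·m at a=1 m (b=L-a=3):
  M_1 = R_Ax - M_A  [x≤a] with R_A=63/32, M_A=-21/16 = (63/32)·(4/5) - (-21/16) = 231/80 kN·m
Load 2 — uniform load w=17 kN/m over full span:
  M_2 = wLx/2 - wL²/12 - wx²/2 = 17·4·(4/5)/2 - 17·4²/12 - 17·(4/5)²/2 = -68/75 kN·m
Superposition: M = Σ M_i = 2377/1200 kN·m ≈ 1.980833 kN·m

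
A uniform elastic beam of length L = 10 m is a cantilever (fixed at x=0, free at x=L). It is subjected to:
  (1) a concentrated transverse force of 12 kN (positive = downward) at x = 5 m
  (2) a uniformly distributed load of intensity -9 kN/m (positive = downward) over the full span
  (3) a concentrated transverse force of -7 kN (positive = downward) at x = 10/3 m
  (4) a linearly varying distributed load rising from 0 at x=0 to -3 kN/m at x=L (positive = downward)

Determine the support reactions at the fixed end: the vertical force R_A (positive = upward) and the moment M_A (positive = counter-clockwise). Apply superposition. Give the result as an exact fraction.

Load 1 — point force P=12 kN at a=5 m (b=L-a=5):
  R_A = P = 12 kN
  M_A = Pa = 12·5 = 60 kN·m
Load 2 — uniform load w=-9 kN/m over full span:
  R_A = wL = (-9)·10 = -90 kN
  M_A = wL²/2 = (-9)·10²/2 = -450 kN·m
Load 3 — point force P=-7 kN at a=10/3 m (b=L-a=20/3):
  R_A = P = (-7) = -7 kN
  M_A = Pa = (-7)·(10/3) = -70/3 kN·m
Load 4 — triangular load w₀=-3 kN/m (0→w₀ over full span):
  R_A = w₀L/2 = (-3)·10/2 = -15 kN
  M_A = w₀L²/3 = (-3)·10²/3 = -100 kN·m
Superposition: R_A = -100 kN, M_A = -1540/3 kN·m

R_A = -100 kN, M_A = -1540/3 kN·m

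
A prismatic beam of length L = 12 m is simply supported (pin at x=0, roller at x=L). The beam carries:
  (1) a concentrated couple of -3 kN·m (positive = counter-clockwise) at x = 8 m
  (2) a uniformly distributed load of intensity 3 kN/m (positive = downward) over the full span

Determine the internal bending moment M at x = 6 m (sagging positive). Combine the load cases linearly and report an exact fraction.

Load 1 — applied couple M₀=-3 kN·m at a=8 m (b=L-a=4):
  M_1 = M₀x/L  [x≤a] = (-3)·6/12 = -3/2 kN·m
Load 2 — uniform load w=3 kN/m over full span:
  M_2 = wx(L-x)/2 = 3·6·(12-6)/2 = 54 kN·m
Superposition: M = Σ M_i = 105/2 kN·m ≈ 52.500000 kN·m

M(6) = 105/2 kN·m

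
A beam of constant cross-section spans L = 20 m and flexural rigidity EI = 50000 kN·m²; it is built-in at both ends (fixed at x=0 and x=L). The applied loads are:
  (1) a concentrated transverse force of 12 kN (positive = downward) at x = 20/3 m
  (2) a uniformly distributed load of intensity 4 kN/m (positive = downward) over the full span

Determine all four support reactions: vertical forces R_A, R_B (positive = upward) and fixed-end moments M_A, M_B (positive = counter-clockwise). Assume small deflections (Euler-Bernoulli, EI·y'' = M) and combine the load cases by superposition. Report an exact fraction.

R_A = 440/9 kN, M_A = 1520/9 kN·m, R_B = 388/9 kN, M_B = -1360/9 kN·m

Load 1 — point force P=12 kN at a=20/3 m (b=L-a=40/3):
  R_A = Pb²(3a+b)/L³ = 12·(40/3)²·(3·(20/3)+(40/3))/20³ = 80/9 kN
  M_A = Pab²/L² = 12·(20/3)·(40/3)²/20² = 320/9 kN·m
  R_B = Pa²(a+3b)/L³ = 12·(20/3)²·((20/3)+3·(40/3))/20³ = 28/9 kN
  M_B = -Pa²b/L² = -12·(20/3)²·(40/3)/20² = -160/9 kN·m
Load 2 — uniform load w=4 kN/m over full span:
  R_A = wL/2 = 4·20/2 = 40 kN
  M_A = wL²/12 = 4·20²/12 = 400/3 kN·m
  R_B = wL/2 = 4·20/2 = 40 kN
  M_B = -wL²/12 = -4·20²/12 = -400/3 kN·m
Superposition: R_A = 440/9 kN, M_A = 1520/9 kN·m, R_B = 388/9 kN, M_B = -1360/9 kN·m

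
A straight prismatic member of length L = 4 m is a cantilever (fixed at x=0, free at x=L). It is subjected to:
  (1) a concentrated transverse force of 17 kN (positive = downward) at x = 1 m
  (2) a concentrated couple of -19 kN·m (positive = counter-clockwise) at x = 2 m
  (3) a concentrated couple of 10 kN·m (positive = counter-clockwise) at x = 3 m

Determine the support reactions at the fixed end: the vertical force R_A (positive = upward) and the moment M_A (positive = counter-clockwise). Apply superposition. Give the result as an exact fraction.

R_A = 17 kN, M_A = 26 kN·m

Load 1 — point force P=17 kN at a=1 m (b=L-a=3):
  R_A = P = 17 kN
  M_A = Pa = 17·1 = 17 kN·m
Load 2 — applied couple M₀=-19 kN·m at a=2 m (b=L-a=2):
  R_A = 0 kN
  M_A = -M₀ = -(-19) = 19 kN·m
Load 3 — applied couple M₀=10 kN·m at a=3 m (b=L-a=1):
  R_A = 0 kN
  M_A = -M₀ = -10 kN·m
Superposition: R_A = 17 kN, M_A = 26 kN·m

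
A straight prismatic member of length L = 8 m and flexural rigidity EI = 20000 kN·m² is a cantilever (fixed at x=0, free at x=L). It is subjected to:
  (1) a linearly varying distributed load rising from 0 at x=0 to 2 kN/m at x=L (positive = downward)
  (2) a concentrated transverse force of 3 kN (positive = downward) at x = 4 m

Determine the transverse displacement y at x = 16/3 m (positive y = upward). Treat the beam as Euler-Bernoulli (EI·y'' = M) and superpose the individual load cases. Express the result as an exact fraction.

Load 1 — triangular load w₀=2 kN/m (0→w₀ over full span):
  y_1 = (w₀Lx³/12-w₀L²x²/6-w₀x⁵/(120L))/EI = (2·8·(16/3)³/12-2·8²·(16/3)²/6-2·(16/3)⁵/(120·8))/20000 = -47104/2278125 m
Load 2 — point force P=3 kN at a=4 m (b=L-a=4):
  y_2 = -Pa²(3x-a)/(6EI)  [x>a] = -3·4²·(3·(16/3)-4)/(6·20000) = -3/625 m
Superposition: y = Σ y_i = -58039/2278125 m ≈ -0.025477 m

y(16/3) = -58039/2278125 m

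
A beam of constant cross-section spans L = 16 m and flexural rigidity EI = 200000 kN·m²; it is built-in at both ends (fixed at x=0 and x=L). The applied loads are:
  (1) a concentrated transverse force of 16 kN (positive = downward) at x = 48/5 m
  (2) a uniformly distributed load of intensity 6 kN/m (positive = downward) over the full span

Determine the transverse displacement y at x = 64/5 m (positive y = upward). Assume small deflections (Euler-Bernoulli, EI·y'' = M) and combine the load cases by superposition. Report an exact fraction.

y(64/5) = -134656/48828125 m

Load 1 — point force P=16 kN at a=48/5 m (b=L-a=32/5):
  y_1 = -Pa²(L-x)²(3bL-(3b+a)(L-x))/(6L³EI)  [x>a] = -16·(48/5)²·(16-(64/5))²·(3·(32/5)·16-(3·(32/5)+(48/5))·(16-(64/5)))/(6·16³·200000) = -32256/48828125 m
Load 2 — uniform load w=6 kN/m over full span:
  y_2 = -wx²(L-x)²/(24EI) = -6·(64/5)²·(16-(64/5))²/(24·200000) = -4096/1953125 m
Superposition: y = Σ y_i = -134656/48828125 m ≈ -0.002758 m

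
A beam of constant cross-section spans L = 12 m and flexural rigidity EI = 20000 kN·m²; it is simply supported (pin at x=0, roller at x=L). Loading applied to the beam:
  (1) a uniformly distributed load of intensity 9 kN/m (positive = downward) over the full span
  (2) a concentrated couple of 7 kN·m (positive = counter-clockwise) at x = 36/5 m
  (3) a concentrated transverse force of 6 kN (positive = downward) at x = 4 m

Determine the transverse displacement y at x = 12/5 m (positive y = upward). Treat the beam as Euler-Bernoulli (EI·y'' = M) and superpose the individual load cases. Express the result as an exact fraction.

Load 1 — uniform load w=9 kN/m over full span:
  y_1 = -wx(L³-2Lx²+x³)/(24EI) = -9·(12/5)·(12³-2·12·(12/5)²+(12/5)³)/(24·20000) = -28188/390625 m
Load 2 — applied couple M₀=7 kN·m at a=36/5 m (b=L-a=24/5):
  y_2 = (M₀x³/(6L)+C₁x)/EI  [x≤a] with C₁=M₀(3b²-L²)/(6L)=-182/25 = (7·(12/5)³/(6·12)+(-182/25)·(12/5))/20000 = -63/78125 m
Load 3 — point force P=6 kN at a=4 m (b=L-a=8):
  y_3 = -Pbx(L²-b²-x²)/(6LEI)  [x≤a] = -6·8·(12/5)·(12²-8²-(12/5)²)/(6·12·20000) = -464/78125 m
Superposition: y = Σ y_i = -30823/390625 m ≈ -0.078907 m

y(12/5) = -30823/390625 m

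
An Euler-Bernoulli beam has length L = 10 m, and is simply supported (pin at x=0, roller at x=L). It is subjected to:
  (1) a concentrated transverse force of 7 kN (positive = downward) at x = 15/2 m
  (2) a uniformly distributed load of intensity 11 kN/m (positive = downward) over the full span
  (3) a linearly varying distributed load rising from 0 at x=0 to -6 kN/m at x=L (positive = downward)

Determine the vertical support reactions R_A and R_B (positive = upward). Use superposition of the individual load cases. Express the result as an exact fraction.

Load 1 — point force P=7 kN at a=15/2 m (b=L-a=5/2):
  R_A = Pb/L = 7·(5/2)/10 = 7/4 kN
  R_B = Pa/L = 7·(15/2)/10 = 21/4 kN
Load 2 — uniform load w=11 kN/m over full span:
  R_A = wL/2 = 11·10/2 = 55 kN
  R_B = wL/2 = 11·10/2 = 55 kN
Load 3 — triangular load w₀=-6 kN/m (0→w₀ over full span):
  R_A = w₀L/6 = (-6)·10/6 = -10 kN
  R_B = w₀L/3 = (-6)·10/3 = -20 kN
Superposition: R_A = 187/4 kN, R_B = 161/4 kN

R_A = 187/4 kN, R_B = 161/4 kN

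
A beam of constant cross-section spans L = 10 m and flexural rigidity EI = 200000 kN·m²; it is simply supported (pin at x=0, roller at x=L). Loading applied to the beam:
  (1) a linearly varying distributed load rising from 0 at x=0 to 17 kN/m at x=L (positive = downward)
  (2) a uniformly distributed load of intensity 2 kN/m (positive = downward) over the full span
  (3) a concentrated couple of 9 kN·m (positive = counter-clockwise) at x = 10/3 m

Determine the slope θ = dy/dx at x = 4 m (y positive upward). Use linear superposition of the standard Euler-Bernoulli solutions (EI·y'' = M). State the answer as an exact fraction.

θ(4) = -3161/4500000 rad

Load 1 — triangular load w₀=17 kN/m (0→w₀ over full span):
  θ_1 = -w₀(7L⁴-30L²x²+15x⁴)/(360LEI) = -17·(7·10⁴-30·10²·4²+15·4⁴)/(360·10·200000) = -5491/9000000 rad
Load 2 — uniform load w=2 kN/m over full span:
  θ_2 = -w(L³-6Lx²+4x³)/(24EI) = -2·(10³-6·10·4²+4·4³)/(24·200000) = -37/300000 rad
Load 3 — applied couple M₀=9 kN·m at a=10/3 m (b=L-a=20/3):
  θ_3 = (M₀x²/(2L)-M₀(x-a)+C₁)/EI  [x>a] with C₁=M₀(3b²-L²)/(6L)=5 = (9·4²/(2·10)-9·(4-(10/3))+5)/200000 = 31/1000000 rad
Superposition: θ = Σ θ_i = -3161/4500000 rad ≈ -0.000702 rad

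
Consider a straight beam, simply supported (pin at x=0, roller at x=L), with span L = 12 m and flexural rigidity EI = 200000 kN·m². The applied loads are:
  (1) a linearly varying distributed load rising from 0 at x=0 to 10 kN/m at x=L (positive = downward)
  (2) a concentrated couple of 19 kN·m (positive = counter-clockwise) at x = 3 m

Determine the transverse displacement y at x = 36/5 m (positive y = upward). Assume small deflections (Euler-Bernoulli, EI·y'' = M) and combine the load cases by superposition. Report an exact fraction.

Load 1 — triangular load w₀=10 kN/m (0→w₀ over full span):
  y_1 = -w₀x(7L⁴-10L²x²+3x⁴)/(360LEI) = -10·(36/5)·(7·12⁴-10·12²·(36/5)²+3·(36/5)⁴)/(360·12·200000) = -63936/9765625 m
Load 2 — applied couple M₀=19 kN·m at a=3 m (b=L-a=9):
  y_2 = (M₀x³/(6L)-M₀(x-a)²/2+C₁x)/EI  [x>a] with C₁=M₀(3b²-L²)/(6L)=209/8 = (19·(36/5)³/(6·12)-19·((36/5)-3)²/2+(209/8)·(36/5))/200000 = 14877/25000000 m
Superposition: y = Σ y_i = -3719979/625000000 m ≈ -0.005952 m

y(36/5) = -3719979/625000000 m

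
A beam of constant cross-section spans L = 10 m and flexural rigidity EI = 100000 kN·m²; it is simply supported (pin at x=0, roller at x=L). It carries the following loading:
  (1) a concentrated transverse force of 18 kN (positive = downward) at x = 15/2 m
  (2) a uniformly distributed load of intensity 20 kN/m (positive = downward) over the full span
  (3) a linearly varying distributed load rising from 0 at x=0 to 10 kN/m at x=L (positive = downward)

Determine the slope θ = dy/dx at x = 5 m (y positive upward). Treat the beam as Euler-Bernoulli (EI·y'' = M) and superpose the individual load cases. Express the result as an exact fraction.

Load 1 — point force P=18 kN at a=15/2 m (b=L-a=5/2):
  θ_1 = -Pb(L²-b²-3x²)/(6LEI)  [x≤a] = -18·(5/2)·(10²-(5/2)²-3·5²)/(6·10·100000) = -9/64000 rad
Load 2 — uniform load w=20 kN/m over full span:
  θ_2 = -w(L³-6Lx²+4x³)/(24EI) = -20·(10³-6·10·5²+4·5³)/(24·100000) = 0 rad
Load 3 — triangular load w₀=10 kN/m (0→w₀ over full span):
  θ_3 = -w₀(7L⁴-30L²x²+15x⁴)/(360LEI) = -10·(7·10⁴-30·10²·5²+15·5⁴)/(360·10·100000) = -7/57600 rad
Superposition: θ = Σ θ_i = -151/576000 rad ≈ -0.000262 rad

θ(5) = -151/576000 rad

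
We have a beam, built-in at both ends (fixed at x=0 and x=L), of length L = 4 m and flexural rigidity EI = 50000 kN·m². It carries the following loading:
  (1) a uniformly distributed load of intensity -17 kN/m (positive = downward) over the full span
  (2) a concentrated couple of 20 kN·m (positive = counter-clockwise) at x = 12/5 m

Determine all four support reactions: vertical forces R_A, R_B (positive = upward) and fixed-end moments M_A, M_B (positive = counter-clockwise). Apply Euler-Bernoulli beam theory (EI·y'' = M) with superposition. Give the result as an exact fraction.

Load 1 — uniform load w=-17 kN/m over full span:
  R_A = wL/2 = (-17)·4/2 = -34 kN
  M_A = wL²/12 = (-17)·4²/12 = -68/3 kN·m
  R_B = wL/2 = (-17)·4/2 = -34 kN
  M_B = -wL²/12 = -(-17)·4²/12 = 68/3 kN·m
Load 2 — applied couple M₀=20 kN·m at a=12/5 m (b=L-a=8/5):
  R_A = 6M₀ab/L³ = 6·20·(12/5)·(8/5)/4³ = 36/5 kN
  M_A = M₀b(2a-b)/L² = 20·(8/5)·(2·(12/5)-(8/5))/4² = 32/5 kN·m
  R_B = -6M₀ab/L³ = -6·20·(12/5)·(8/5)/4³ = -36/5 kN
  M_B = M₀a(2b-a)/L² = 20·(12/5)·(2·(8/5)-(12/5))/4² = 12/5 kN·m
Superposition: R_A = -134/5 kN, M_A = -244/15 kN·m, R_B = -206/5 kN, M_B = 376/15 kN·m

R_A = -134/5 kN, M_A = -244/15 kN·m, R_B = -206/5 kN, M_B = 376/15 kN·m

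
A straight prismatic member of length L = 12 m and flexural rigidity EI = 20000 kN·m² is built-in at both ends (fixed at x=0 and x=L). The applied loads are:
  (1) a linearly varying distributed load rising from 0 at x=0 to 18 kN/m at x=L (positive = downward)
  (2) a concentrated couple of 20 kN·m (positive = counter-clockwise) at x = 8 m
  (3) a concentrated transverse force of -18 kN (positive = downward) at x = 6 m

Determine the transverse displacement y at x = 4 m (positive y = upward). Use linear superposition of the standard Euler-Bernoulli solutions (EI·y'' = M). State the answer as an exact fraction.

y(4) = -4523/337500 m

Load 1 — triangular load w₀=18 kN/m (0→w₀ over full span):
  y_1 = -w₀x²(L-x)²(x+2L)/(120LEI) = -18·4²·(12-4)²·(4+2·12)/(120·12·20000) = -56/3125 m
Load 2 — applied couple M₀=20 kN·m at a=8 m (b=L-a=4):
  y_2 = (R_Ax³/6 - M_Ax²/2)/EI  [x≤a] with R_A=20/9, M_A=20/3 = ((20/9)·4³/6 - (20/3)·4²/2)/20000 = -1/675 m
Load 3 — point force P=-18 kN at a=6 m (b=L-a=6):
  y_3 = -Pb²x²(3aL-(3a+b)x)/(6L³EI)  [x≤a] = -(-18)·6²·4²·(3·6·12-(3·6+6)·4)/(6·12³·20000) = 3/500 m
Superposition: y = Σ y_i = -4523/337500 m ≈ -0.013401 m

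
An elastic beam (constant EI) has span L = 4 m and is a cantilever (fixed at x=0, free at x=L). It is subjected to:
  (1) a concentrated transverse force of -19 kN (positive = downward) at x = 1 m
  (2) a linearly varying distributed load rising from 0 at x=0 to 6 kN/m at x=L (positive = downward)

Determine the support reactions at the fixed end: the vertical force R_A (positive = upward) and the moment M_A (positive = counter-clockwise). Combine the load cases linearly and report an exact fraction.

R_A = -7 kN, M_A = 13 kN·m

Load 1 — point force P=-19 kN at a=1 m (b=L-a=3):
  R_A = P = (-19) = -19 kN
  M_A = Pa = (-19)·1 = -19 kN·m
Load 2 — triangular load w₀=6 kN/m (0→w₀ over full span):
  R_A = w₀L/2 = 6·4/2 = 12 kN
  M_A = w₀L²/3 = 6·4²/3 = 32 kN·m
Superposition: R_A = -7 kN, M_A = 13 kN·m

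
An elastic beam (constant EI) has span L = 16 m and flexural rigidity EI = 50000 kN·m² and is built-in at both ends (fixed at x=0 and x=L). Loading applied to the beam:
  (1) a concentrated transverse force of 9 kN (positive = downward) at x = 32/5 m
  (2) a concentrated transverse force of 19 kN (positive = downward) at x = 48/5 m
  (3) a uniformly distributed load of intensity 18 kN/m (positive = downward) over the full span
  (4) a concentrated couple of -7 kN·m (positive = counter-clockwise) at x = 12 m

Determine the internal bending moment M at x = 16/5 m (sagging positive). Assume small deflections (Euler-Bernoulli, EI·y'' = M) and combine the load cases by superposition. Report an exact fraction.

Load 1 — point force P=9 kN at a=32/5 m (b=L-a=48/5):
  M_1 = Pb²(3a+b)x/L³ - Pab²/L²  [x≤a] = 9·(48/5)²·(3·(32/5)+(48/5))·(16/5)/16³ - 9·(32/5)·(48/5)²/16² = -1296/625 kN·m
Load 2 — point force P=19 kN at a=48/5 m (b=L-a=32/5):
  M_2 = Pb²(3a+b)x/L³ - Pab²/L²  [x≤a] = 19·(32/5)²·(3·(48/5)+(32/5))·(16/5)/16³ - 19·(48/5)·(32/5)²/16² = -4864/625 kN·m
Load 3 — uniform load w=18 kN/m over full span:
  M_3 = wLx/2 - wL²/12 - wx²/2 = 18·16·(16/5)/2 - 18·16²/12 - 18·(16/5)²/2 = -384/25 kN·m
Load 4 — applied couple M₀=-7 kN·m at a=12 m (b=L-a=4):
  M_4 = R_Ax - M_A  [x≤a] with R_A=-63/128, M_A=-35/16 = (-63/128)·(16/5) - (-35/16) = 49/80 kN·m
Superposition: M = Σ M_i = -49207/2000 kN·m ≈ -24.603500 kN·m

M(16/5) = -49207/2000 kN·m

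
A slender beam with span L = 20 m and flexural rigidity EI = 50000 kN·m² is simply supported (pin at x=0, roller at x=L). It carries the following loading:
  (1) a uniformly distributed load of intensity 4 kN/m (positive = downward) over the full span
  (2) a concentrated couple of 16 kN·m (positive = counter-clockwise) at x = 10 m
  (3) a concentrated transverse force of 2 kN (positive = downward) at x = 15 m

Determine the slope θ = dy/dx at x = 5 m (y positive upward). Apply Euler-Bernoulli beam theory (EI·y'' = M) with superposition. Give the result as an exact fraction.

Load 1 — uniform load w=4 kN/m over full span:
  θ_1 = -w(L³-6Lx²+4x³)/(24EI) = -4·(20³-6·20·5²+4·5³)/(24·50000) = -11/600 rad
Load 2 — applied couple M₀=16 kN·m at a=10 m (b=L-a=10):
  θ_2 = (M₀x²/(2L)+C₁)/EI  [x≤a] with C₁=M₀(3b²-L²)/(6L)=-40/3 = (16·5²/(2·20)+(-40/3))/50000 = -1/15000 rad
Load 3 — point force P=2 kN at a=15 m (b=L-a=5):
  θ_3 = -Pb(L²-b²-3x²)/(6LEI)  [x≤a] = -2·5·(20²-5²-3·5²)/(6·20·50000) = -1/2000 rad
Superposition: θ = Σ θ_i = -189/10000 rad ≈ -0.018900 rad

θ(5) = -189/10000 rad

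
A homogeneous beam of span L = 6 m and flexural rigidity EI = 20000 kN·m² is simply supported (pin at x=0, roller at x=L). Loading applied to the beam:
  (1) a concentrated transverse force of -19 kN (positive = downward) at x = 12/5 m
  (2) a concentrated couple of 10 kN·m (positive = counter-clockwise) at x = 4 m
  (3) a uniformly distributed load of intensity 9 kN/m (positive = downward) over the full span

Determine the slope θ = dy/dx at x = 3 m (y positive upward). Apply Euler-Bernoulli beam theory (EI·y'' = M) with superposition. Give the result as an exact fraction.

Load 1 — point force P=-19 kN at a=12/5 m (b=L-a=18/5):
  θ_1 = -Pa(2L²-6Lx+3x²+a²)/(6LEI)  [x>a] = -(-19)·(12/5)·(2·6²-6·6·3+3·3²+(12/5)²)/(6·6·20000) = -513/2500000 rad
Load 2 — applied couple M₀=10 kN·m at a=4 m (b=L-a=2):
  θ_2 = (M₀x²/(2L)+C₁)/EI  [x≤a] with C₁=M₀(3b²-L²)/(6L)=-20/3 = (10·3²/(2·6)+(-20/3))/20000 = 1/24000 rad
Load 3 — uniform load w=9 kN/m over full span:
  θ_3 = -w(L³-6Lx²+4x³)/(24EI) = -9·(6³-6·6·3²+4·3³)/(24·20000) = 0 rad
Superposition: θ = Σ θ_i = -2453/15000000 rad ≈ -0.000164 rad

θ(3) = -2453/15000000 rad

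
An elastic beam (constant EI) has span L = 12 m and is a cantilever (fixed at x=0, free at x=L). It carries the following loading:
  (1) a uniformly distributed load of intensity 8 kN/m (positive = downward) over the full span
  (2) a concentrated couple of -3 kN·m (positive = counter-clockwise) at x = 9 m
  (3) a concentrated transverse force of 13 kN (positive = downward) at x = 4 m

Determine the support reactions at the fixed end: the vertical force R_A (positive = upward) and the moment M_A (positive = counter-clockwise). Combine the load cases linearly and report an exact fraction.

Load 1 — uniform load w=8 kN/m over full span:
  R_A = wL = 8·12 = 96 kN
  M_A = wL²/2 = 8·12²/2 = 576 kN·m
Load 2 — applied couple M₀=-3 kN·m at a=9 m (b=L-a=3):
  R_A = 0 kN
  M_A = -M₀ = -(-3) = 3 kN·m
Load 3 — point force P=13 kN at a=4 m (b=L-a=8):
  R_A = P = 13 kN
  M_A = Pa = 13·4 = 52 kN·m
Superposition: R_A = 109 kN, M_A = 631 kN·m

R_A = 109 kN, M_A = 631 kN·m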